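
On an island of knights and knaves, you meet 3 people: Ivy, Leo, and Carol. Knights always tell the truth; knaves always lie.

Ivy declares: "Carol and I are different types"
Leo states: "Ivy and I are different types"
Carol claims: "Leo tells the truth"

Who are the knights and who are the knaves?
Ivy is a knave.
Leo is a knave.
Carol is a knave.

Verification:
- Ivy (knave) says "Carol and I are different types" - this is FALSE (a lie) because Ivy is a knave and Carol is a knave.
- Leo (knave) says "Ivy and I are different types" - this is FALSE (a lie) because Leo is a knave and Ivy is a knave.
- Carol (knave) says "Leo tells the truth" - this is FALSE (a lie) because Leo is a knave.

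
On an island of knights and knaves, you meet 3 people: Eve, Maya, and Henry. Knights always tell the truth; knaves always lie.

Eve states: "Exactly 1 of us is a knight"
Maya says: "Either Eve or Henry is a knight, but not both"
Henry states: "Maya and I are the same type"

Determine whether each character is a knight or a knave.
Eve is a knave.
Maya is a knight.
Henry is a knight.

Verification:
- Eve (knave) says "Exactly 1 of us is a knight" - this is FALSE (a lie) because there are 2 knights.
- Maya (knight) says "Either Eve or Henry is a knight, but not both" - this is TRUE because Eve is a knave and Henry is a knight.
- Henry (knight) says "Maya and I are the same type" - this is TRUE because Henry is a knight and Maya is a knight.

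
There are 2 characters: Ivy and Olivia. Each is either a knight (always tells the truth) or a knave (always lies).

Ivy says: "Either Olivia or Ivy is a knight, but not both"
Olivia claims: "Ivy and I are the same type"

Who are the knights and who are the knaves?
Ivy is a knight.
Olivia is a knave.

Verification:
- Ivy (knight) says "Either Olivia or Ivy is a knight, but not both" - this is TRUE because Olivia is a knave and Ivy is a knight.
- Olivia (knave) says "Ivy and I are the same type" - this is FALSE (a lie) because Olivia is a knave and Ivy is a knight.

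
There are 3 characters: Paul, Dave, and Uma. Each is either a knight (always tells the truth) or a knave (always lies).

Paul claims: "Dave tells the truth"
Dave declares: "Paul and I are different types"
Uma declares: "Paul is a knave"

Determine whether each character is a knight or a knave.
Paul is a knave.
Dave is a knave.
Uma is a knight.

Verification:
- Paul (knave) says "Dave tells the truth" - this is FALSE (a lie) because Dave is a knave.
- Dave (knave) says "Paul and I are different types" - this is FALSE (a lie) because Dave is a knave and Paul is a knave.
- Uma (knight) says "Paul is a knave" - this is TRUE because Paul is a knave.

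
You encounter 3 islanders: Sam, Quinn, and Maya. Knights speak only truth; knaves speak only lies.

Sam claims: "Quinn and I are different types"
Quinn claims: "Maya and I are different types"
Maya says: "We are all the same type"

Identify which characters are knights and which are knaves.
Sam is a knight.
Quinn is a knave.
Maya is a knave.

Verification:
- Sam (knight) says "Quinn and I are different types" - this is TRUE because Sam is a knight and Quinn is a knave.
- Quinn (knave) says "Maya and I are different types" - this is FALSE (a lie) because Quinn is a knave and Maya is a knave.
- Maya (knave) says "We are all the same type" - this is FALSE (a lie) because Sam is a knight and Quinn and Maya are knaves.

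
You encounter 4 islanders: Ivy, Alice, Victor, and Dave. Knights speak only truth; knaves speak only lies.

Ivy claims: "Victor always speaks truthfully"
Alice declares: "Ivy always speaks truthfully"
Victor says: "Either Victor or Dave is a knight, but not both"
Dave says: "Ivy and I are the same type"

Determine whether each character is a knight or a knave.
Ivy is a knight.
Alice is a knight.
Victor is a knight.
Dave is a knave.

Verification:
- Ivy (knight) says "Victor always speaks truthfully" - this is TRUE because Victor is a knight.
- Alice (knight) says "Ivy always speaks truthfully" - this is TRUE because Ivy is a knight.
- Victor (knight) says "Either Victor or Dave is a knight, but not both" - this is TRUE because Victor is a knight and Dave is a knave.
- Dave (knave) says "Ivy and I are the same type" - this is FALSE (a lie) because Dave is a knave and Ivy is a knight.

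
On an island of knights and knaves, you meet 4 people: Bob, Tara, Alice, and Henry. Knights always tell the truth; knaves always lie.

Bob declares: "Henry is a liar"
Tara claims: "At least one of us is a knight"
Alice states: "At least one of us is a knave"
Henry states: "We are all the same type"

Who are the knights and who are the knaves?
Bob is a knight.
Tara is a knight.
Alice is a knight.
Henry is a knave.

Verification:
- Bob (knight) says "Henry is a liar" - this is TRUE because Henry is a knave.
- Tara (knight) says "At least one of us is a knight" - this is TRUE because Bob, Tara, and Alice are knights.
- Alice (knight) says "At least one of us is a knave" - this is TRUE because Henry is a knave.
- Henry (knave) says "We are all the same type" - this is FALSE (a lie) because Bob, Tara, and Alice are knights and Henry is a knave.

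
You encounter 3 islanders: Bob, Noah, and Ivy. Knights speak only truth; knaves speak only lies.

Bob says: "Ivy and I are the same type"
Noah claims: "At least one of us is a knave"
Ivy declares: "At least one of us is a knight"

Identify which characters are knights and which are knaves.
Bob is a knave.
Noah is a knight.
Ivy is a knight.

Verification:
- Bob (knave) says "Ivy and I are the same type" - this is FALSE (a lie) because Bob is a knave and Ivy is a knight.
- Noah (knight) says "At least one of us is a knave" - this is TRUE because Bob is a knave.
- Ivy (knight) says "At least one of us is a knight" - this is TRUE because Noah and Ivy are knights.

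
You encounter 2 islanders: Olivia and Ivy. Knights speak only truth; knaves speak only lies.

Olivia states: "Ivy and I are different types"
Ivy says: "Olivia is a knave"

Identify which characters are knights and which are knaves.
Olivia is a knight.
Ivy is a knave.

Verification:
- Olivia (knight) says "Ivy and I are different types" - this is TRUE because Olivia is a knight and Ivy is a knave.
- Ivy (knave) says "Olivia is a knave" - this is FALSE (a lie) because Olivia is a knight.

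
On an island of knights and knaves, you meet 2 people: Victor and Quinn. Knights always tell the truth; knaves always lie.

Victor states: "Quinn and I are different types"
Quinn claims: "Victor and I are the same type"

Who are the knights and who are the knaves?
Victor is a knight.
Quinn is a knave.

Verification:
- Victor (knight) says "Quinn and I are different types" - this is TRUE because Victor is a knight and Quinn is a knave.
- Quinn (knave) says "Victor and I are the same type" - this is FALSE (a lie) because Quinn is a knave and Victor is a knight.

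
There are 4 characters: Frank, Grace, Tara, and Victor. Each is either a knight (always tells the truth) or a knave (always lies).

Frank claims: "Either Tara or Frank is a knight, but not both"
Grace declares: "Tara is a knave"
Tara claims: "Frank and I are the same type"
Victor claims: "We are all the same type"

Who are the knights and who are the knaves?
Frank is a knight.
Grace is a knight.
Tara is a knave.
Victor is a knave.

Verification:
- Frank (knight) says "Either Tara or Frank is a knight, but not both" - this is TRUE because Tara is a knave and Frank is a knight.
- Grace (knight) says "Tara is a knave" - this is TRUE because Tara is a knave.
- Tara (knave) says "Frank and I are the same type" - this is FALSE (a lie) because Tara is a knave and Frank is a knight.
- Victor (knave) says "We are all the same type" - this is FALSE (a lie) because Frank and Grace are knights and Tara and Victor are knaves.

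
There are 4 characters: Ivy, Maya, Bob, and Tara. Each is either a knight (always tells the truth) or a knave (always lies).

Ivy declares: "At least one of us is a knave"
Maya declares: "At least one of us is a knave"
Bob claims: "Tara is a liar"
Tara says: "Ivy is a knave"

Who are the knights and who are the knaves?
Ivy is a knight.
Maya is a knight.
Bob is a knight.
Tara is a knave.

Verification:
- Ivy (knight) says "At least one of us is a knave" - this is TRUE because Tara is a knave.
- Maya (knight) says "At least one of us is a knave" - this is TRUE because Tara is a knave.
- Bob (knight) says "Tara is a liar" - this is TRUE because Tara is a knave.
- Tara (knave) says "Ivy is a knave" - this is FALSE (a lie) because Ivy is a knight.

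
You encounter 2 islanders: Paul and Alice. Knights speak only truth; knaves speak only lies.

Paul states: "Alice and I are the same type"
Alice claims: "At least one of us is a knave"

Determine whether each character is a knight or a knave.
Paul is a knave.
Alice is a knight.

Verification:
- Paul (knave) says "Alice and I are the same type" - this is FALSE (a lie) because Paul is a knave and Alice is a knight.
- Alice (knight) says "At least one of us is a knave" - this is TRUE because Paul is a knave.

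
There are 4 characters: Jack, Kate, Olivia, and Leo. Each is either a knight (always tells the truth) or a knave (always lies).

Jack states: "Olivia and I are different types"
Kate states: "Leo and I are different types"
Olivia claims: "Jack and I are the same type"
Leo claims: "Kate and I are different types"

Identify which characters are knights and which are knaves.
Jack is a knight.
Kate is a knave.
Olivia is a knave.
Leo is a knave.

Verification:
- Jack (knight) says "Olivia and I are different types" - this is TRUE because Jack is a knight and Olivia is a knave.
- Kate (knave) says "Leo and I are different types" - this is FALSE (a lie) because Kate is a knave and Leo is a knave.
- Olivia (knave) says "Jack and I are the same type" - this is FALSE (a lie) because Olivia is a knave and Jack is a knight.
- Leo (knave) says "Kate and I are different types" - this is FALSE (a lie) because Leo is a knave and Kate is a knave.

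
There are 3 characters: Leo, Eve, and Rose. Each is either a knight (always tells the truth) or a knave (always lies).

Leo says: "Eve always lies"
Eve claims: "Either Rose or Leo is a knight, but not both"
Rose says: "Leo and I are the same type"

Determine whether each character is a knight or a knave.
Leo is a knight.
Eve is a knave.
Rose is a knight.

Verification:
- Leo (knight) says "Eve always lies" - this is TRUE because Eve is a knave.
- Eve (knave) says "Either Rose or Leo is a knight, but not both" - this is FALSE (a lie) because Rose is a knight and Leo is a knight.
- Rose (knight) says "Leo and I are the same type" - this is TRUE because Rose is a knight and Leo is a knight.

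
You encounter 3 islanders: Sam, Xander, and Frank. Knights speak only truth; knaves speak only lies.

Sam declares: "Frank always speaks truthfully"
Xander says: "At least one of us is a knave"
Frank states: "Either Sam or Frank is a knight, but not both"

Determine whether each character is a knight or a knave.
Sam is a knave.
Xander is a knight.
Frank is a knave.

Verification:
- Sam (knave) says "Frank always speaks truthfully" - this is FALSE (a lie) because Frank is a knave.
- Xander (knight) says "At least one of us is a knave" - this is TRUE because Sam and Frank are knaves.
- Frank (knave) says "Either Sam or Frank is a knight, but not both" - this is FALSE (a lie) because Sam is a knave and Frank is a knave.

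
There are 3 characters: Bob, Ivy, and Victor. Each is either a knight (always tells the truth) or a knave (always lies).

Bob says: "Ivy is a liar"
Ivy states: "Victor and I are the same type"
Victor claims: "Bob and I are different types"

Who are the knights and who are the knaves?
Bob is a knave.
Ivy is a knight.
Victor is a knight.

Verification:
- Bob (knave) says "Ivy is a liar" - this is FALSE (a lie) because Ivy is a knight.
- Ivy (knight) says "Victor and I are the same type" - this is TRUE because Ivy is a knight and Victor is a knight.
- Victor (knight) says "Bob and I are different types" - this is TRUE because Victor is a knight and Bob is a knave.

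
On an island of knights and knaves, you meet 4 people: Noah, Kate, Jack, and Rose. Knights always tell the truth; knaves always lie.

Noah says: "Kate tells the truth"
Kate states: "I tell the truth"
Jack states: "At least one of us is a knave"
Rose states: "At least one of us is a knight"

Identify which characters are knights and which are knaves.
Noah is a knave.
Kate is a knave.
Jack is a knight.
Rose is a knight.

Verification:
- Noah (knave) says "Kate tells the truth" - this is FALSE (a lie) because Kate is a knave.
- Kate (knave) says "I tell the truth" - this is FALSE (a lie) because Kate is a knave.
- Jack (knight) says "At least one of us is a knave" - this is TRUE because Noah and Kate are knaves.
- Rose (knight) says "At least one of us is a knight" - this is TRUE because Jack and Rose are knights.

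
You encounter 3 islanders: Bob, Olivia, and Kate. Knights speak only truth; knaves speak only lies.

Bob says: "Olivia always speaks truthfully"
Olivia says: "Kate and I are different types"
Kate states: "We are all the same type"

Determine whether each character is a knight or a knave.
Bob is a knight.
Olivia is a knight.
Kate is a knave.

Verification:
- Bob (knight) says "Olivia always speaks truthfully" - this is TRUE because Olivia is a knight.
- Olivia (knight) says "Kate and I are different types" - this is TRUE because Olivia is a knight and Kate is a knave.
- Kate (knave) says "We are all the same type" - this is FALSE (a lie) because Bob and Olivia are knights and Kate is a knave.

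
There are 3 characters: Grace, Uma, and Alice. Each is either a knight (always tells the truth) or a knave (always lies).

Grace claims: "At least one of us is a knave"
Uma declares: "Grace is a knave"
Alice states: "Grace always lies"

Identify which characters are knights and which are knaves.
Grace is a knight.
Uma is a knave.
Alice is a knave.

Verification:
- Grace (knight) says "At least one of us is a knave" - this is TRUE because Uma and Alice are knaves.
- Uma (knave) says "Grace is a knave" - this is FALSE (a lie) because Grace is a knight.
- Alice (knave) says "Grace always lies" - this is FALSE (a lie) because Grace is a knight.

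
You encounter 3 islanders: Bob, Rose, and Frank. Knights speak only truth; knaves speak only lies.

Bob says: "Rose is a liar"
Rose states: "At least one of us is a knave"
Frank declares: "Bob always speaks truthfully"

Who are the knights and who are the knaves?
Bob is a knave.
Rose is a knight.
Frank is a knave.

Verification:
- Bob (knave) says "Rose is a liar" - this is FALSE (a lie) because Rose is a knight.
- Rose (knight) says "At least one of us is a knave" - this is TRUE because Bob and Frank are knaves.
- Frank (knave) says "Bob always speaks truthfully" - this is FALSE (a lie) because Bob is a knave.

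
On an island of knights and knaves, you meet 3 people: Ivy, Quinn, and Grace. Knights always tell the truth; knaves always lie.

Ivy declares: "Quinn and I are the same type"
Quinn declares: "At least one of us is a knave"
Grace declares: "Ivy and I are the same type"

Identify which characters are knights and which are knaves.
Ivy is a knight.
Quinn is a knight.
Grace is a knave.

Verification:
- Ivy (knight) says "Quinn and I are the same type" - this is TRUE because Ivy is a knight and Quinn is a knight.
- Quinn (knight) says "At least one of us is a knave" - this is TRUE because Grace is a knave.
- Grace (knave) says "Ivy and I are the same type" - this is FALSE (a lie) because Grace is a knave and Ivy is a knight.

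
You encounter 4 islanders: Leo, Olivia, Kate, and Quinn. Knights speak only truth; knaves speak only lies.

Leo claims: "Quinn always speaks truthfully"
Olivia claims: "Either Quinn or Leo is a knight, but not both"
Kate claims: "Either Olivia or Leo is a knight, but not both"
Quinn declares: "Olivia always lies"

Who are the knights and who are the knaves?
Leo is a knight.
Olivia is a knave.
Kate is a knight.
Quinn is a knight.

Verification:
- Leo (knight) says "Quinn always speaks truthfully" - this is TRUE because Quinn is a knight.
- Olivia (knave) says "Either Quinn or Leo is a knight, but not both" - this is FALSE (a lie) because Quinn is a knight and Leo is a knight.
- Kate (knight) says "Either Olivia or Leo is a knight, but not both" - this is TRUE because Olivia is a knave and Leo is a knight.
- Quinn (knight) says "Olivia always lies" - this is TRUE because Olivia is a knave.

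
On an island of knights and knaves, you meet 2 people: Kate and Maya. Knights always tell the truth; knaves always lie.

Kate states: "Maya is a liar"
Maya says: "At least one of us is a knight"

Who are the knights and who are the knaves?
Kate is a knave.
Maya is a knight.

Verification:
- Kate (knave) says "Maya is a liar" - this is FALSE (a lie) because Maya is a knight.
- Maya (knight) says "At least one of us is a knight" - this is TRUE because Maya is a knight.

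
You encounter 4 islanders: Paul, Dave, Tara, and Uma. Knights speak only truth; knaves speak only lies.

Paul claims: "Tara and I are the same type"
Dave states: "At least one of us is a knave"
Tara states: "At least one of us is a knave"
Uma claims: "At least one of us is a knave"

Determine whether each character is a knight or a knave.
Paul is a knave.
Dave is a knight.
Tara is a knight.
Uma is a knight.

Verification:
- Paul (knave) says "Tara and I are the same type" - this is FALSE (a lie) because Paul is a knave and Tara is a knight.
- Dave (knight) says "At least one of us is a knave" - this is TRUE because Paul is a knave.
- Tara (knight) says "At least one of us is a knave" - this is TRUE because Paul is a knave.
- Uma (knight) says "At least one of us is a knave" - this is TRUE because Paul is a knave.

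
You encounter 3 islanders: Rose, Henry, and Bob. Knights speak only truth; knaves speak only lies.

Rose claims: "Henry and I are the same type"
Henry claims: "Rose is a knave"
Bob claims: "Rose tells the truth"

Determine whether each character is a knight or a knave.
Rose is a knave.
Henry is a knight.
Bob is a knave.

Verification:
- Rose (knave) says "Henry and I are the same type" - this is FALSE (a lie) because Rose is a knave and Henry is a knight.
- Henry (knight) says "Rose is a knave" - this is TRUE because Rose is a knave.
- Bob (knave) says "Rose tells the truth" - this is FALSE (a lie) because Rose is a knave.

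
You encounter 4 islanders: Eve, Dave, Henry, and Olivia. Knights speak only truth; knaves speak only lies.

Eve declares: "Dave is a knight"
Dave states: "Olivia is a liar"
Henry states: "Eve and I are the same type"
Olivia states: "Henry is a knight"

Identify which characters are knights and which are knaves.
Eve is a knight.
Dave is a knight.
Henry is a knave.
Olivia is a knave.

Verification:
- Eve (knight) says "Dave is a knight" - this is TRUE because Dave is a knight.
- Dave (knight) says "Olivia is a liar" - this is TRUE because Olivia is a knave.
- Henry (knave) says "Eve and I are the same type" - this is FALSE (a lie) because Henry is a knave and Eve is a knight.
- Olivia (knave) says "Henry is a knight" - this is FALSE (a lie) because Henry is a knave.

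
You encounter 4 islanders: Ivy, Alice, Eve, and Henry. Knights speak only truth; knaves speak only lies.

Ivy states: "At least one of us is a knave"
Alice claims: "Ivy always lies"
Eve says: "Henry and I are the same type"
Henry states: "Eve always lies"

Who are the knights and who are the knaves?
Ivy is a knight.
Alice is a knave.
Eve is a knave.
Henry is a knight.

Verification:
- Ivy (knight) says "At least one of us is a knave" - this is TRUE because Alice and Eve are knaves.
- Alice (knave) says "Ivy always lies" - this is FALSE (a lie) because Ivy is a knight.
- Eve (knave) says "Henry and I are the same type" - this is FALSE (a lie) because Eve is a knave and Henry is a knight.
- Henry (knight) says "Eve always lies" - this is TRUE because Eve is a knave.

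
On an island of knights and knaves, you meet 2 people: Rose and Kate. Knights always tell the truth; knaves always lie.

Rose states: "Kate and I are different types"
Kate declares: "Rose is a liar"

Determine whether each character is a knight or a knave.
Rose is a knight.
Kate is a knave.

Verification:
- Rose (knight) says "Kate and I are different types" - this is TRUE because Rose is a knight and Kate is a knave.
- Kate (knave) says "Rose is a liar" - this is FALSE (a lie) because Rose is a knight.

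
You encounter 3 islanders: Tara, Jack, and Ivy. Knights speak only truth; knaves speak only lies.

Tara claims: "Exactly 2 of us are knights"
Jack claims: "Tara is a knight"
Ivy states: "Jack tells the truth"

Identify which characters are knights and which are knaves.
Tara is a knave.
Jack is a knave.
Ivy is a knave.

Verification:
- Tara (knave) says "Exactly 2 of us are knights" - this is FALSE (a lie) because there are 0 knights.
- Jack (knave) says "Tara is a knight" - this is FALSE (a lie) because Tara is a knave.
- Ivy (knave) says "Jack tells the truth" - this is FALSE (a lie) because Jack is a knave.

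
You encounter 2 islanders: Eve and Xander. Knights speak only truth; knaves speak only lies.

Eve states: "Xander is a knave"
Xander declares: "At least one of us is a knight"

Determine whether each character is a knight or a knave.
Eve is a knave.
Xander is a knight.

Verification:
- Eve (knave) says "Xander is a knave" - this is FALSE (a lie) because Xander is a knight.
- Xander (knight) says "At least one of us is a knight" - this is TRUE because Xander is a knight.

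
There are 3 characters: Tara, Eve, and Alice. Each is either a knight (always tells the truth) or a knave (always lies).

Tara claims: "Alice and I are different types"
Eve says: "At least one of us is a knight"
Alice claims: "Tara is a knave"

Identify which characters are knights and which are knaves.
Tara is a knight.
Eve is a knight.
Alice is a knave.

Verification:
- Tara (knight) says "Alice and I are different types" - this is TRUE because Tara is a knight and Alice is a knave.
- Eve (knight) says "At least one of us is a knight" - this is TRUE because Tara and Eve are knights.
- Alice (knave) says "Tara is a knave" - this is FALSE (a lie) because Tara is a knight.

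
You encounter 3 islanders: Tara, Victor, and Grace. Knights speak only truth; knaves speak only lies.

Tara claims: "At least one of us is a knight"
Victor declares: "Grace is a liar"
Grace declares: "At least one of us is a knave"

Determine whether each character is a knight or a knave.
Tara is a knight.
Victor is a knave.
Grace is a knight.

Verification:
- Tara (knight) says "At least one of us is a knight" - this is TRUE because Tara and Grace are knights.
- Victor (knave) says "Grace is a liar" - this is FALSE (a lie) because Grace is a knight.
- Grace (knight) says "At least one of us is a knave" - this is TRUE because Victor is a knave.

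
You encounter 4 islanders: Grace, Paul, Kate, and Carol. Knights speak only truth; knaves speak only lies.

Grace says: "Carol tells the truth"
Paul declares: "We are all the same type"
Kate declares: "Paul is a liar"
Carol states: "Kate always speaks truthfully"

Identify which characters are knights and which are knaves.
Grace is a knight.
Paul is a knave.
Kate is a knight.
Carol is a knight.

Verification:
- Grace (knight) says "Carol tells the truth" - this is TRUE because Carol is a knight.
- Paul (knave) says "We are all the same type" - this is FALSE (a lie) because Grace, Kate, and Carol are knights and Paul is a knave.
- Kate (knight) says "Paul is a liar" - this is TRUE because Paul is a knave.
- Carol (knight) says "Kate always speaks truthfully" - this is TRUE because Kate is a knight.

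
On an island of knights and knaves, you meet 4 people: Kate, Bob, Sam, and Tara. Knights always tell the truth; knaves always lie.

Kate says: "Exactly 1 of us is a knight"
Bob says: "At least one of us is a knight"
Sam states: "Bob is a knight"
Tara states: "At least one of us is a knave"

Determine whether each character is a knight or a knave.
Kate is a knave.
Bob is a knight.
Sam is a knight.
Tara is a knight.

Verification:
- Kate (knave) says "Exactly 1 of us is a knight" - this is FALSE (a lie) because there are 3 knights.
- Bob (knight) says "At least one of us is a knight" - this is TRUE because Bob, Sam, and Tara are knights.
- Sam (knight) says "Bob is a knight" - this is TRUE because Bob is a knight.
- Tara (knight) says "At least one of us is a knave" - this is TRUE because Kate is a knave.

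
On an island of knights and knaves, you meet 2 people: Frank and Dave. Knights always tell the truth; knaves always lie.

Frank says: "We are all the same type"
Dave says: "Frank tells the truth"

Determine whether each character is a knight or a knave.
Frank is a knight.
Dave is a knight.

Verification:
- Frank (knight) says "We are all the same type" - this is TRUE because Frank and Dave are knights.
- Dave (knight) says "Frank tells the truth" - this is TRUE because Frank is a knight.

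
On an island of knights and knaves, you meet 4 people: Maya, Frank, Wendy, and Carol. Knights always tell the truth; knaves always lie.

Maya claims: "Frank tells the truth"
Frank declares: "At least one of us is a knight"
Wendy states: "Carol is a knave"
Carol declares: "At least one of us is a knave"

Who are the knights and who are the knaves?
Maya is a knight.
Frank is a knight.
Wendy is a knave.
Carol is a knight.

Verification:
- Maya (knight) says "Frank tells the truth" - this is TRUE because Frank is a knight.
- Frank (knight) says "At least one of us is a knight" - this is TRUE because Maya, Frank, and Carol are knights.
- Wendy (knave) says "Carol is a knave" - this is FALSE (a lie) because Carol is a knight.
- Carol (knight) says "At least one of us is a knave" - this is TRUE because Wendy is a knave.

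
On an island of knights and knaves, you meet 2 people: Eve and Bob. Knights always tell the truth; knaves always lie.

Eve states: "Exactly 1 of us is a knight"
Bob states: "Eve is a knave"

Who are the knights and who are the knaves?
Eve is a knight.
Bob is a knave.

Verification:
- Eve (knight) says "Exactly 1 of us is a knight" - this is TRUE because there are 1 knights.
- Bob (knave) says "Eve is a knave" - this is FALSE (a lie) because Eve is a knight.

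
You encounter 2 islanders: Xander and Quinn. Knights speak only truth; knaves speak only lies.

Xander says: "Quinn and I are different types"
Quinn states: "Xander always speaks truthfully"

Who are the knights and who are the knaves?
Xander is a knave.
Quinn is a knave.

Verification:
- Xander (knave) says "Quinn and I are different types" - this is FALSE (a lie) because Xander is a knave and Quinn is a knave.
- Quinn (knave) says "Xander always speaks truthfully" - this is FALSE (a lie) because Xander is a knave.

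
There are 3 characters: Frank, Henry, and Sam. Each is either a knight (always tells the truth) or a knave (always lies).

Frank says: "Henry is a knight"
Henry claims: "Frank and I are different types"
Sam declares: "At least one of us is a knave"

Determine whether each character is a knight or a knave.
Frank is a knave.
Henry is a knave.
Sam is a knight.

Verification:
- Frank (knave) says "Henry is a knight" - this is FALSE (a lie) because Henry is a knave.
- Henry (knave) says "Frank and I are different types" - this is FALSE (a lie) because Henry is a knave and Frank is a knave.
- Sam (knight) says "At least one of us is a knave" - this is TRUE because Frank and Henry are knaves.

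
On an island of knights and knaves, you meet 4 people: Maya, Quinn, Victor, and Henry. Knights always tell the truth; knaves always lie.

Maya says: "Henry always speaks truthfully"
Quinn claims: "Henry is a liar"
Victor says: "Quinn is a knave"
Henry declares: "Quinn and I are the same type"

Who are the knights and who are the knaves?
Maya is a knave.
Quinn is a knight.
Victor is a knave.
Henry is a knave.

Verification:
- Maya (knave) says "Henry always speaks truthfully" - this is FALSE (a lie) because Henry is a knave.
- Quinn (knight) says "Henry is a liar" - this is TRUE because Henry is a knave.
- Victor (knave) says "Quinn is a knave" - this is FALSE (a lie) because Quinn is a knight.
- Henry (knave) says "Quinn and I are the same type" - this is FALSE (a lie) because Henry is a knave and Quinn is a knight.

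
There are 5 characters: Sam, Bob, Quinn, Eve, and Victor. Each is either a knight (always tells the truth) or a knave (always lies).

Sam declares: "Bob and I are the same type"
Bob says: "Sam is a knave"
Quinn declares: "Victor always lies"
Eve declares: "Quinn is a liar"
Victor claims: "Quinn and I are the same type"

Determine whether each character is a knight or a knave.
Sam is a knave.
Bob is a knight.
Quinn is a knight.
Eve is a knave.
Victor is a knave.

Verification:
- Sam (knave) says "Bob and I are the same type" - this is FALSE (a lie) because Sam is a knave and Bob is a knight.
- Bob (knight) says "Sam is a knave" - this is TRUE because Sam is a knave.
- Quinn (knight) says "Victor always lies" - this is TRUE because Victor is a knave.
- Eve (knave) says "Quinn is a liar" - this is FALSE (a lie) because Quinn is a knight.
- Victor (knave) says "Quinn and I are the same type" - this is FALSE (a lie) because Victor is a knave and Quinn is a knight.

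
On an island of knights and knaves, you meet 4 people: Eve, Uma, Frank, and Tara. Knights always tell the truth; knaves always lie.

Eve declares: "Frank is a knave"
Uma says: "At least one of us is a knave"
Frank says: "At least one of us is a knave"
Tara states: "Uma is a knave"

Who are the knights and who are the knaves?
Eve is a knave.
Uma is a knight.
Frank is a knight.
Tara is a knave.

Verification:
- Eve (knave) says "Frank is a knave" - this is FALSE (a lie) because Frank is a knight.
- Uma (knight) says "At least one of us is a knave" - this is TRUE because Eve and Tara are knaves.
- Frank (knight) says "At least one of us is a knave" - this is TRUE because Eve and Tara are knaves.
- Tara (knave) says "Uma is a knave" - this is FALSE (a lie) because Uma is a knight.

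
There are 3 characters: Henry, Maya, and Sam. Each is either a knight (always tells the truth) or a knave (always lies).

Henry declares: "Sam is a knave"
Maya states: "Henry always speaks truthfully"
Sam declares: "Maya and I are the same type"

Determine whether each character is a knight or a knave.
Henry is a knight.
Maya is a knight.
Sam is a knave.

Verification:
- Henry (knight) says "Sam is a knave" - this is TRUE because Sam is a knave.
- Maya (knight) says "Henry always speaks truthfully" - this is TRUE because Henry is a knight.
- Sam (knave) says "Maya and I are the same type" - this is FALSE (a lie) because Sam is a knave and Maya is a knight.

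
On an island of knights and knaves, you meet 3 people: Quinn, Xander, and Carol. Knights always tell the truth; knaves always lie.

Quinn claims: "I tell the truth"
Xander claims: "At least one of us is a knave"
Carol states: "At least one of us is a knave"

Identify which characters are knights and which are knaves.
Quinn is a knave.
Xander is a knight.
Carol is a knight.

Verification:
- Quinn (knave) says "I tell the truth" - this is FALSE (a lie) because Quinn is a knave.
- Xander (knight) says "At least one of us is a knave" - this is TRUE because Quinn is a knave.
- Carol (knight) says "At least one of us is a knave" - this is TRUE because Quinn is a knave.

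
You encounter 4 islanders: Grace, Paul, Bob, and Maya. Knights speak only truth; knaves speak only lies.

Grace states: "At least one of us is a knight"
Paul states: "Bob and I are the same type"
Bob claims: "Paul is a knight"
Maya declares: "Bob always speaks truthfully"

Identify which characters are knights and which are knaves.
Grace is a knight.
Paul is a knight.
Bob is a knight.
Maya is a knight.

Verification:
- Grace (knight) says "At least one of us is a knight" - this is TRUE because Grace, Paul, Bob, and Maya are knights.
- Paul (knight) says "Bob and I are the same type" - this is TRUE because Paul is a knight and Bob is a knight.
- Bob (knight) says "Paul is a knight" - this is TRUE because Paul is a knight.
- Maya (knight) says "Bob always speaks truthfully" - this is TRUE because Bob is a knight.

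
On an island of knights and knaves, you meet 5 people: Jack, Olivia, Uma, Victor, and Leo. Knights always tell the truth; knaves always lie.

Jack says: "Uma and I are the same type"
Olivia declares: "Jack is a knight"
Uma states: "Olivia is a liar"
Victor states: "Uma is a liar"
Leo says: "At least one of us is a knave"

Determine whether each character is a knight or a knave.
Jack is a knave.
Olivia is a knave.
Uma is a knight.
Victor is a knave.
Leo is a knight.

Verification:
- Jack (knave) says "Uma and I are the same type" - this is FALSE (a lie) because Jack is a knave and Uma is a knight.
- Olivia (knave) says "Jack is a knight" - this is FALSE (a lie) because Jack is a knave.
- Uma (knight) says "Olivia is a liar" - this is TRUE because Olivia is a knave.
- Victor (knave) says "Uma is a liar" - this is FALSE (a lie) because Uma is a knight.
- Leo (knight) says "At least one of us is a knave" - this is TRUE because Jack, Olivia, and Victor are knaves.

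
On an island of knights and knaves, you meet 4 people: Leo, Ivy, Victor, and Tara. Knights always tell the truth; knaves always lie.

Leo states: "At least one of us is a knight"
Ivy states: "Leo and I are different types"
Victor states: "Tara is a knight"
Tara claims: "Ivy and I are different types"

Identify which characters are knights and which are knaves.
Leo is a knave.
Ivy is a knave.
Victor is a knave.
Tara is a knave.

Verification:
- Leo (knave) says "At least one of us is a knight" - this is FALSE (a lie) because no one is a knight.
- Ivy (knave) says "Leo and I are different types" - this is FALSE (a lie) because Ivy is a knave and Leo is a knave.
- Victor (knave) says "Tara is a knight" - this is FALSE (a lie) because Tara is a knave.
- Tara (knave) says "Ivy and I are different types" - this is FALSE (a lie) because Tara is a knave and Ivy is a knave.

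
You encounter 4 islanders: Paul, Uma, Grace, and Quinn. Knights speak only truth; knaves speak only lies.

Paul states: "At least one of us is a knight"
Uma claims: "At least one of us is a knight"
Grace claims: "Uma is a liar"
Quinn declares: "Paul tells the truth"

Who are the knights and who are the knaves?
Paul is a knight.
Uma is a knight.
Grace is a knave.
Quinn is a knight.

Verification:
- Paul (knight) says "At least one of us is a knight" - this is TRUE because Paul, Uma, and Quinn are knights.
- Uma (knight) says "At least one of us is a knight" - this is TRUE because Paul, Uma, and Quinn are knights.
- Grace (knave) says "Uma is a liar" - this is FALSE (a lie) because Uma is a knight.
- Quinn (knight) says "Paul tells the truth" - this is TRUE because Paul is a knight.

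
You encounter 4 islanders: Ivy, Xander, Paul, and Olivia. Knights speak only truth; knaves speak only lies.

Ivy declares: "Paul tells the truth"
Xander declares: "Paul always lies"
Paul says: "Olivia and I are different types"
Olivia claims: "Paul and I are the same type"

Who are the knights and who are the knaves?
Ivy is a knight.
Xander is a knave.
Paul is a knight.
Olivia is a knave.

Verification:
- Ivy (knight) says "Paul tells the truth" - this is TRUE because Paul is a knight.
- Xander (knave) says "Paul always lies" - this is FALSE (a lie) because Paul is a knight.
- Paul (knight) says "Olivia and I are different types" - this is TRUE because Paul is a knight and Olivia is a knave.
- Olivia (knave) says "Paul and I are the same type" - this is FALSE (a lie) because Olivia is a knave and Paul is a knight.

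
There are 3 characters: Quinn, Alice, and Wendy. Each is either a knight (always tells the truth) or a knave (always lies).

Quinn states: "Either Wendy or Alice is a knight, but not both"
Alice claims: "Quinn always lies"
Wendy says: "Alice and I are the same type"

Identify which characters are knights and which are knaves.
Quinn is a knave.
Alice is a knight.
Wendy is a knight.

Verification:
- Quinn (knave) says "Either Wendy or Alice is a knight, but not both" - this is FALSE (a lie) because Wendy is a knight and Alice is a knight.
- Alice (knight) says "Quinn always lies" - this is TRUE because Quinn is a knave.
- Wendy (knight) says "Alice and I are the same type" - this is TRUE because Wendy is a knight and Alice is a knight.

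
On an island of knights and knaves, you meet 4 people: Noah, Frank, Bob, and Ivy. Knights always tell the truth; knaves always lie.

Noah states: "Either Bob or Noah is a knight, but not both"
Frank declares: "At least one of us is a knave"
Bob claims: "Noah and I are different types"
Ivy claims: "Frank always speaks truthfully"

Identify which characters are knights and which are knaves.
Noah is a knave.
Frank is a knight.
Bob is a knave.
Ivy is a knight.

Verification:
- Noah (knave) says "Either Bob or Noah is a knight, but not both" - this is FALSE (a lie) because Bob is a knave and Noah is a knave.
- Frank (knight) says "At least one of us is a knave" - this is TRUE because Noah and Bob are knaves.
- Bob (knave) says "Noah and I are different types" - this is FALSE (a lie) because Bob is a knave and Noah is a knave.
- Ivy (knight) says "Frank always speaks truthfully" - this is TRUE because Frank is a knight.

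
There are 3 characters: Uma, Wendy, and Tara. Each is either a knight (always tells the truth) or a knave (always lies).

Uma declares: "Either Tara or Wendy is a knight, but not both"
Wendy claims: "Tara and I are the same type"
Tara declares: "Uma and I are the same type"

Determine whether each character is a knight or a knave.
Uma is a knight.
Wendy is a knave.
Tara is a knight.

Verification:
- Uma (knight) says "Either Tara or Wendy is a knight, but not both" - this is TRUE because Tara is a knight and Wendy is a knave.
- Wendy (knave) says "Tara and I are the same type" - this is FALSE (a lie) because Wendy is a knave and Tara is a knight.
- Tara (knight) says "Uma and I are the same type" - this is TRUE because Tara is a knight and Uma is a knight.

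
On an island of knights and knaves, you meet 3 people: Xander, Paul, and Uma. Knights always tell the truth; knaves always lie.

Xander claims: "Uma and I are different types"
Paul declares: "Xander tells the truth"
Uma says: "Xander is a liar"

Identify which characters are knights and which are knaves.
Xander is a knight.
Paul is a knight.
Uma is a knave.

Verification:
- Xander (knight) says "Uma and I are different types" - this is TRUE because Xander is a knight and Uma is a knave.
- Paul (knight) says "Xander tells the truth" - this is TRUE because Xander is a knight.
- Uma (knave) says "Xander is a liar" - this is FALSE (a lie) because Xander is a knight.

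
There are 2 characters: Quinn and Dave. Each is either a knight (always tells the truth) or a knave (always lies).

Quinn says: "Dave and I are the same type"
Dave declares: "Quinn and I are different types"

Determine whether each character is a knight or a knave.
Quinn is a knave.
Dave is a knight.

Verification:
- Quinn (knave) says "Dave and I are the same type" - this is FALSE (a lie) because Quinn is a knave and Dave is a knight.
- Dave (knight) says "Quinn and I are different types" - this is TRUE because Dave is a knight and Quinn is a knave.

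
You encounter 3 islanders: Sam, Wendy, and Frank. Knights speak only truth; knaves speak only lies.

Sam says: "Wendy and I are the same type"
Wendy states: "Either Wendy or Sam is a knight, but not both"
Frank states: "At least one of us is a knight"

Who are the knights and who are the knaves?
Sam is a knave.
Wendy is a knight.
Frank is a knight.

Verification:
- Sam (knave) says "Wendy and I are the same type" - this is FALSE (a lie) because Sam is a knave and Wendy is a knight.
- Wendy (knight) says "Either Wendy or Sam is a knight, but not both" - this is TRUE because Wendy is a knight and Sam is a knave.
- Frank (knight) says "At least one of us is a knight" - this is TRUE because Wendy and Frank are knights.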